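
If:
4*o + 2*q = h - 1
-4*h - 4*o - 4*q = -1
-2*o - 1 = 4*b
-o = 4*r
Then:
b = 2*r - 1/4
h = 1/2 - 8*r/3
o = -4*r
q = 20*r/3 - 1/4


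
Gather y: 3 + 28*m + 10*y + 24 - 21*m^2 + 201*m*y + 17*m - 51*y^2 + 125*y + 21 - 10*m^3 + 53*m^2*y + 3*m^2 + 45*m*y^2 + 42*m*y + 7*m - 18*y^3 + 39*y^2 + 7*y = -10*m^3 - 18*m^2 + 52*m - 18*y^3 + y^2*(45*m - 12) + y*(53*m^2 + 243*m + 142) + 48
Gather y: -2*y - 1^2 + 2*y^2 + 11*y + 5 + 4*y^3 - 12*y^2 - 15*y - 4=4*y^3 - 10*y^2 - 6*y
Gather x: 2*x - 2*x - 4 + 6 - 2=0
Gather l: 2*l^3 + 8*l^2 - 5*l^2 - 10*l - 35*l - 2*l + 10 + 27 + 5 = 2*l^3 + 3*l^2 - 47*l + 42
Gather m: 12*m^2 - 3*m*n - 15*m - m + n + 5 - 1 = 12*m^2 + m*(-3*n - 16) + n + 4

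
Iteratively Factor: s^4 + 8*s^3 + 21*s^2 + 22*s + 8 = (s + 2)*(s^3 + 6*s^2 + 9*s + 4) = (s + 2)*(s + 4)*(s^2 + 2*s + 1) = (s + 1)*(s + 2)*(s + 4)*(s + 1)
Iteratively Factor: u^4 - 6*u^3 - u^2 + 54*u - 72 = (u - 3)*(u^3 - 3*u^2 - 10*u + 24) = (u - 3)*(u + 3)*(u^2 - 6*u + 8) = (u - 4)*(u - 3)*(u + 3)*(u - 2)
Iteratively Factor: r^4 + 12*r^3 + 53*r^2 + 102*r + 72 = (r + 3)*(r^3 + 9*r^2 + 26*r + 24) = (r + 3)*(r + 4)*(r^2 + 5*r + 6) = (r + 3)^2*(r + 4)*(r + 2)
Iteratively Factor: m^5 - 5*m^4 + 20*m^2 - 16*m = (m)*(m^4 - 5*m^3 + 20*m - 16) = m*(m - 2)*(m^3 - 3*m^2 - 6*m + 8) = m*(m - 4)*(m - 2)*(m^2 + m - 2) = m*(m - 4)*(m - 2)*(m + 2)*(m - 1)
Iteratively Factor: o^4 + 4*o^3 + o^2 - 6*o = (o)*(o^3 + 4*o^2 + o - 6) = o*(o + 2)*(o^2 + 2*o - 3) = o*(o - 1)*(o + 2)*(o + 3)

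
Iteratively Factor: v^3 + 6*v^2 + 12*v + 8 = (v + 2)*(v^2 + 4*v + 4) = (v + 2)^2*(v + 2)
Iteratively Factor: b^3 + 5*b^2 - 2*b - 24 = (b + 4)*(b^2 + b - 6) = (b - 2)*(b + 4)*(b + 3)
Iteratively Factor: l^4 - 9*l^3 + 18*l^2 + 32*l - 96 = (l - 3)*(l^3 - 6*l^2 + 32) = (l - 4)*(l - 3)*(l^2 - 2*l - 8) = (l - 4)*(l - 3)*(l + 2)*(l - 4)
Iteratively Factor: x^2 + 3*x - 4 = (x - 1)*(x + 4)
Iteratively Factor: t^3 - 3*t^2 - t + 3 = (t + 1)*(t^2 - 4*t + 3) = (t - 3)*(t + 1)*(t - 1)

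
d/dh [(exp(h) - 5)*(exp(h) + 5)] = 2*exp(2*h)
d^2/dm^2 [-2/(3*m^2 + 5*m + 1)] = 4*(9*m^2 + 15*m - (6*m + 5)^2 + 3)/(3*m^2 + 5*m + 1)^3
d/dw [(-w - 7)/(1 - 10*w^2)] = (10*w^2 - 20*w*(w + 7) - 1)/(10*w^2 - 1)^2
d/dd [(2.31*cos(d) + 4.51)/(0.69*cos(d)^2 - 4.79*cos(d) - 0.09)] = (1.5939*cos(d)^2 + 6.2238*cos(d) - 21.395)*sin(d)/(0.4761*cos(d)^4 - 6.6102*cos(d)^3 + 22.8199*cos(d)^2 + 0.8622*cos(d) + 0.0081)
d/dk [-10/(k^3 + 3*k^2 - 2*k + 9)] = 10*(3*k^2 + 6*k - 2)/(k^3 + 3*k^2 - 2*k + 9)^2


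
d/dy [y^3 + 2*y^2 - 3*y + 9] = 3*y^2 + 4*y - 3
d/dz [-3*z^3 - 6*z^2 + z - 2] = -9*z^2 - 12*z + 1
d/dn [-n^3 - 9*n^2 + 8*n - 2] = -3*n^2 - 18*n + 8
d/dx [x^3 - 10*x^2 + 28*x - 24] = 3*x^2 - 20*x + 28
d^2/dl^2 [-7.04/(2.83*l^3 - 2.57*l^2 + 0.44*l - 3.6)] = ((119.5392*l - 36.1856)*(2.83*l^3 - 2.57*l^2 + 0.44*l - 3.6) - 7.04*(8.49*l^2 - 5.14*l + 0.44)*(16.98*l^2 - 10.28*l + 0.88))/(2.83*l^3 - 2.57*l^2 + 0.44*l - 3.6)^3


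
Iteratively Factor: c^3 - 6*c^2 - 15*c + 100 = (c - 5)*(c^2 - c - 20) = (c - 5)^2*(c + 4)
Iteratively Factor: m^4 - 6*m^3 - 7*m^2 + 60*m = (m)*(m^3 - 6*m^2 - 7*m + 60) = m*(m - 5)*(m^2 - m - 12) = m*(m - 5)*(m - 4)*(m + 3)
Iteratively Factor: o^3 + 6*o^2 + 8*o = (o + 2)*(o^2 + 4*o) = o*(o + 2)*(o + 4)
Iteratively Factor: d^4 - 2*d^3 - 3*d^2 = (d - 3)*(d^3 + d^2) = d*(d - 3)*(d^2 + d) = d*(d - 3)*(d + 1)*(d)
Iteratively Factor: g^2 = (g)*(g)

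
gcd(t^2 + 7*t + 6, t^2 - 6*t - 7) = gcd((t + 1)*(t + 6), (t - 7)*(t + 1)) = t + 1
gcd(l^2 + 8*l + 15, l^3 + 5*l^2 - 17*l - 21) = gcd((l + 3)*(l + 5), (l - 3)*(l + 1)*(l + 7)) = 1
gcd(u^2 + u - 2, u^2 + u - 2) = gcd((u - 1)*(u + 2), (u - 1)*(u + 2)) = u^2 + u - 2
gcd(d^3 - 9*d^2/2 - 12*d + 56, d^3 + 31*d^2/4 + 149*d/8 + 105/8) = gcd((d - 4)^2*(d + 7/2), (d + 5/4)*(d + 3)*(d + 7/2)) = d + 7/2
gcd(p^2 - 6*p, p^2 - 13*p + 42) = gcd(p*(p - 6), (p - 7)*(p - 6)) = p - 6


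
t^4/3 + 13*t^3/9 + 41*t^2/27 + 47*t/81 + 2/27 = (t/3 + 1)*(t + 1/3)^2*(t + 2/3)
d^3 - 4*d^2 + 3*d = d*(d - 3)*(d - 1)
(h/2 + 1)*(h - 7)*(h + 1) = h^3/2 - 2*h^2 - 19*h/2 - 7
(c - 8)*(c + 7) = c^2 - c - 56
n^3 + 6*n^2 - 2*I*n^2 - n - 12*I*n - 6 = (n + 6)*(n - I)^2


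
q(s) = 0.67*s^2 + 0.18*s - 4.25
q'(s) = 1.34*s + 0.18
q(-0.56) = -4.14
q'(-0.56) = -0.57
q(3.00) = 2.32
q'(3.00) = 4.20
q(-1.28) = -3.38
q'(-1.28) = -1.54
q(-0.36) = -4.23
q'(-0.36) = -0.30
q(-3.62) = 3.88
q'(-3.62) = -4.67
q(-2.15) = -1.54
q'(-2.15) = -2.70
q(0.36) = -4.10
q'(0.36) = 0.66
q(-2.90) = 0.86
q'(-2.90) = -3.71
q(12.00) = 94.39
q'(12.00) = 16.26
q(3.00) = 2.32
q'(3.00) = 4.20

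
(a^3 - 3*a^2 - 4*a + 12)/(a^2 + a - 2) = (a^2 - 5*a + 6)/(a - 1)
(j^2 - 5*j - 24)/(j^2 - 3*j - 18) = (j - 8)/(j - 6)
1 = 1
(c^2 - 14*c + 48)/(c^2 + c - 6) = (c^2 - 14*c + 48)/(c^2 + c - 6)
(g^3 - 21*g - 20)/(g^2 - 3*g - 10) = (g^2 + 5*g + 4)/(g + 2)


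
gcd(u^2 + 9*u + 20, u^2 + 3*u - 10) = u + 5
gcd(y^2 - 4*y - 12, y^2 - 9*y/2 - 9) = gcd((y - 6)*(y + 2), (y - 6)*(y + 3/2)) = y - 6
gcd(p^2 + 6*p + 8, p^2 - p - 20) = p + 4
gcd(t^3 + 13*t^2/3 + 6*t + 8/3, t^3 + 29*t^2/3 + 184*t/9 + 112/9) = t + 4/3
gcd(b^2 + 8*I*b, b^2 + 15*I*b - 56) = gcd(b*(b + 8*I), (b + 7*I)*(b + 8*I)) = b + 8*I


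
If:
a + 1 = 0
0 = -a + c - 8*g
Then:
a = -1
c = 8*g - 1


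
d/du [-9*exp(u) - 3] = -9*exp(u)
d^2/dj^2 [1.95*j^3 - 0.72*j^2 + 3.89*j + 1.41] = 11.7*j - 1.44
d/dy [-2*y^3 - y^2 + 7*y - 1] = -6*y^2 - 2*y + 7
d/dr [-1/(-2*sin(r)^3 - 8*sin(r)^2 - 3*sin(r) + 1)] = (-16*sin(r) + 3*cos(2*r) - 6)*cos(r)/(2*sin(r)^3 + 8*sin(r)^2 + 3*sin(r) - 1)^2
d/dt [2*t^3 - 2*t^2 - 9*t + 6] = 6*t^2 - 4*t - 9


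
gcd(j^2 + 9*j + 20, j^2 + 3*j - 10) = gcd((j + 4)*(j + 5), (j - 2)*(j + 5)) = j + 5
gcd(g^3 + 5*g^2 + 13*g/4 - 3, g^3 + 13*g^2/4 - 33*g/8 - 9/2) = g + 4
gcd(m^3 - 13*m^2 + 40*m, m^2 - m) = m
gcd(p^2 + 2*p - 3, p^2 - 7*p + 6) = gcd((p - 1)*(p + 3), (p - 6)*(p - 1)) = p - 1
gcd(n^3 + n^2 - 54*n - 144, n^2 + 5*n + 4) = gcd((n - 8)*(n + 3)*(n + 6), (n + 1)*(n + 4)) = 1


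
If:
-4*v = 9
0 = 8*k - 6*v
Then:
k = -27/16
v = -9/4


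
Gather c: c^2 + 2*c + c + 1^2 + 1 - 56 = c^2 + 3*c - 54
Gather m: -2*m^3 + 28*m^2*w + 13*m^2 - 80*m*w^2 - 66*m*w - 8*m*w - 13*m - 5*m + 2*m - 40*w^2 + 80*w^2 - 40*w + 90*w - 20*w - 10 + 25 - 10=-2*m^3 + m^2*(28*w + 13) + m*(-80*w^2 - 74*w - 16) + 40*w^2 + 30*w + 5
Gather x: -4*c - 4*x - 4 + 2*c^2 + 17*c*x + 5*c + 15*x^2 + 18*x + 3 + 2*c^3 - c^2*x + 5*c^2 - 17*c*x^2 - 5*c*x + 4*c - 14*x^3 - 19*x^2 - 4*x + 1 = 2*c^3 + 7*c^2 + 5*c - 14*x^3 + x^2*(-17*c - 4) + x*(-c^2 + 12*c + 10)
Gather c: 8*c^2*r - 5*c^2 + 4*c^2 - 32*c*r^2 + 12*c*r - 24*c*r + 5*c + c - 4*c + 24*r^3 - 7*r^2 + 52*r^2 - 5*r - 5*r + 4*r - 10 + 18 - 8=c^2*(8*r - 1) + c*(-32*r^2 - 12*r + 2) + 24*r^3 + 45*r^2 - 6*r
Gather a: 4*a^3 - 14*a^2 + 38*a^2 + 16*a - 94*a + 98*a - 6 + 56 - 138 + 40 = 4*a^3 + 24*a^2 + 20*a - 48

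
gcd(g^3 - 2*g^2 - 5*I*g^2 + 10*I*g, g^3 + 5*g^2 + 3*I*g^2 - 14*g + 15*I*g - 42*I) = g - 2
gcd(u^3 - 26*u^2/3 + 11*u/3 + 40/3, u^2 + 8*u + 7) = u + 1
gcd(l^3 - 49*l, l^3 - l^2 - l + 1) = 1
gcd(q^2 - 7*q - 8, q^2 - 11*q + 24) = q - 8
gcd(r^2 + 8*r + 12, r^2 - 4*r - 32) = 1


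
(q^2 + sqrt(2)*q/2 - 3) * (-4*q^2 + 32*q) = -4*q^4 - 2*sqrt(2)*q^3 + 32*q^3 + 12*q^2 + 16*sqrt(2)*q^2 - 96*q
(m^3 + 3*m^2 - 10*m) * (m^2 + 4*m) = m^5 + 7*m^4 + 2*m^3 - 40*m^2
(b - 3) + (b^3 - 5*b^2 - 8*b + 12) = b^3 - 5*b^2 - 7*b + 9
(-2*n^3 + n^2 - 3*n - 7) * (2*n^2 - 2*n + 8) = -4*n^5 + 6*n^4 - 24*n^3 - 10*n - 56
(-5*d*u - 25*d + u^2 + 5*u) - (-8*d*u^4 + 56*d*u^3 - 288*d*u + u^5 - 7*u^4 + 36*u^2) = 8*d*u^4 - 56*d*u^3 + 283*d*u - 25*d - u^5 + 7*u^4 - 35*u^2 + 5*u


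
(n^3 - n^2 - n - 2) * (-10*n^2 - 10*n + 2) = -10*n^5 + 22*n^3 + 28*n^2 + 18*n - 4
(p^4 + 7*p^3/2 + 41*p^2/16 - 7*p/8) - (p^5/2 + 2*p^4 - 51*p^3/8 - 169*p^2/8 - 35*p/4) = -p^5/2 - p^4 + 79*p^3/8 + 379*p^2/16 + 63*p/8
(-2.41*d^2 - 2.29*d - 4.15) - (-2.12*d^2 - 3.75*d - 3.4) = -0.29*d^2 + 1.46*d - 0.75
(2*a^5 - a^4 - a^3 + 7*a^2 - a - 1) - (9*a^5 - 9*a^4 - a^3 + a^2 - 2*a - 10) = -7*a^5 + 8*a^4 + 6*a^2 + a + 9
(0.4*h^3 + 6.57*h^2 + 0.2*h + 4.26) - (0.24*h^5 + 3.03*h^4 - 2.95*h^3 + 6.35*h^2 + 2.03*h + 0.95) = -0.24*h^5 - 3.03*h^4 + 3.35*h^3 + 0.220000000000001*h^2 - 1.83*h + 3.31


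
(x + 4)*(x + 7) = x^2 + 11*x + 28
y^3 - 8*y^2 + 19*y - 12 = (y - 4)*(y - 3)*(y - 1)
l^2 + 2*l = l*(l + 2)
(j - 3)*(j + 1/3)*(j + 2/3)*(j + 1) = j^4 - j^3 - 43*j^2/9 - 31*j/9 - 2/3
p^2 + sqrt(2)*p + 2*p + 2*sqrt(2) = (p + 2)*(p + sqrt(2))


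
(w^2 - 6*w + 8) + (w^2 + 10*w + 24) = 2*w^2 + 4*w + 32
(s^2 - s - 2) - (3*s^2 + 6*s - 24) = -2*s^2 - 7*s + 22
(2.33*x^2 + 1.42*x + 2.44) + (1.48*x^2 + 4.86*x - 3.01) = 3.81*x^2 + 6.28*x - 0.57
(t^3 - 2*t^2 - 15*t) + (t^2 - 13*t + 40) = t^3 - t^2 - 28*t + 40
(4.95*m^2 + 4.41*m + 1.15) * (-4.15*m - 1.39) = -20.5425*m^3 - 25.182*m^2 - 10.9024*m - 1.5985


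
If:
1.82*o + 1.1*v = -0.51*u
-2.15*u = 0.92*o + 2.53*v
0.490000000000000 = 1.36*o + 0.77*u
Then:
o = 0.12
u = 0.42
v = -0.40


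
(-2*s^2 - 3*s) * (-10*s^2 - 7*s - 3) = 20*s^4 + 44*s^3 + 27*s^2 + 9*s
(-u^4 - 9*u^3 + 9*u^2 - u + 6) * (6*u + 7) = -6*u^5 - 61*u^4 - 9*u^3 + 57*u^2 + 29*u + 42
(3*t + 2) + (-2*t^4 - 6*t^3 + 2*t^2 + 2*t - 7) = -2*t^4 - 6*t^3 + 2*t^2 + 5*t - 5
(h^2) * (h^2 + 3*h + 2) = h^4 + 3*h^3 + 2*h^2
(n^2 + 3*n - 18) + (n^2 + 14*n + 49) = 2*n^2 + 17*n + 31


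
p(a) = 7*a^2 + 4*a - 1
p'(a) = 14*a + 4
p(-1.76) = 13.64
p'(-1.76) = -20.64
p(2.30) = 45.23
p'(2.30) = 36.20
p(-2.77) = 41.63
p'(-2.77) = -34.78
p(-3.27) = 60.77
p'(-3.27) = -41.78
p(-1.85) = 15.56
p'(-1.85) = -21.90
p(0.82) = 6.99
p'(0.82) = 15.48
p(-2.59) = 35.60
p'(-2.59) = -32.26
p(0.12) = -0.42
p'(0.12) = 5.68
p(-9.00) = 530.00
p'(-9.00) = -122.00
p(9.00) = 602.00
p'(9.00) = 130.00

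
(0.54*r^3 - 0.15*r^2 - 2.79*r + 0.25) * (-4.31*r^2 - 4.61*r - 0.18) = -2.3274*r^5 - 1.8429*r^4 + 12.6192*r^3 + 11.8114*r^2 - 0.6503*r - 0.045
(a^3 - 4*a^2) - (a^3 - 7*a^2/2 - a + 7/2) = -a^2/2 + a - 7/2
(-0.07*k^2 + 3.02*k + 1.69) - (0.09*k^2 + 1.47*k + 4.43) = -0.16*k^2 + 1.55*k - 2.74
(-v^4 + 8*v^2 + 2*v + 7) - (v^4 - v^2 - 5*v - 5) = -2*v^4 + 9*v^2 + 7*v + 12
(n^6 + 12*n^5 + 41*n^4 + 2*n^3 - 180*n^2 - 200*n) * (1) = n^6 + 12*n^5 + 41*n^4 + 2*n^3 - 180*n^2 - 200*n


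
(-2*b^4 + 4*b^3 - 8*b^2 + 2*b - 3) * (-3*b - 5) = 6*b^5 - 2*b^4 + 4*b^3 + 34*b^2 - b + 15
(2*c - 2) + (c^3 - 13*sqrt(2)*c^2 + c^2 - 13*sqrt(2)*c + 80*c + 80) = c^3 - 13*sqrt(2)*c^2 + c^2 - 13*sqrt(2)*c + 82*c + 78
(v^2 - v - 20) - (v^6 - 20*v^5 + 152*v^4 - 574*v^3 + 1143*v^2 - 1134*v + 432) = -v^6 + 20*v^5 - 152*v^4 + 574*v^3 - 1142*v^2 + 1133*v - 452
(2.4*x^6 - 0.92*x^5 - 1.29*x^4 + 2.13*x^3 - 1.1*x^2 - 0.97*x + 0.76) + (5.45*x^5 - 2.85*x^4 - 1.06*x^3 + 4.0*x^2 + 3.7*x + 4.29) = 2.4*x^6 + 4.53*x^5 - 4.14*x^4 + 1.07*x^3 + 2.9*x^2 + 2.73*x + 5.05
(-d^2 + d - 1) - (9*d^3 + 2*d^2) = -9*d^3 - 3*d^2 + d - 1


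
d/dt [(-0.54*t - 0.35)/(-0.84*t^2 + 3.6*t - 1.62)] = (-0.4536*t^2 - 0.588*t + 2.1348)/(0.7056*t^4 - 6.048*t^3 + 15.6816*t^2 - 11.664*t + 2.6244)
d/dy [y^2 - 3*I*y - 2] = 2*y - 3*I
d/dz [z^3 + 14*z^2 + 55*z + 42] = 3*z^2 + 28*z + 55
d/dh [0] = 0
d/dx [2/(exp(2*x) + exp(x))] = 2*(-2*exp(x) - 1)*exp(-x)/(exp(x) + 1)^2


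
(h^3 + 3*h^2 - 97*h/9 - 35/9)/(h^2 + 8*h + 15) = (h^2 - 2*h - 7/9)/(h + 3)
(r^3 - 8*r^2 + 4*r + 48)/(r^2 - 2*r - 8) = r - 6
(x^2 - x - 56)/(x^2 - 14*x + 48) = (x + 7)/(x - 6)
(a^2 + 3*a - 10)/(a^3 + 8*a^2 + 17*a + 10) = (a - 2)/(a^2 + 3*a + 2)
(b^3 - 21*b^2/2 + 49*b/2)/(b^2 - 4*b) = (2*b^2 - 21*b + 49)/(2*(b - 4))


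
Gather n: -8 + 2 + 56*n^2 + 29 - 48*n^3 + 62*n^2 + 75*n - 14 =-48*n^3 + 118*n^2 + 75*n + 9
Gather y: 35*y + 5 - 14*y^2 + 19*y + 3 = -14*y^2 + 54*y + 8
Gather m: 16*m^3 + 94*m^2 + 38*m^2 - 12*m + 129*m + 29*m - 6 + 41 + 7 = 16*m^3 + 132*m^2 + 146*m + 42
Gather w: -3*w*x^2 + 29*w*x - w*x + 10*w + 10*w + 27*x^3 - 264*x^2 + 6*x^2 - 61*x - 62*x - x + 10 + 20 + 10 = w*(-3*x^2 + 28*x + 20) + 27*x^3 - 258*x^2 - 124*x + 40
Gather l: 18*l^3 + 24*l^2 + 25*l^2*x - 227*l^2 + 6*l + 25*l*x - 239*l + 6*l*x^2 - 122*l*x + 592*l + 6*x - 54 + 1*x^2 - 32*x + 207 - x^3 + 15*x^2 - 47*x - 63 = 18*l^3 + l^2*(25*x - 203) + l*(6*x^2 - 97*x + 359) - x^3 + 16*x^2 - 73*x + 90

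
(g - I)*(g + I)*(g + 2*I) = g^3 + 2*I*g^2 + g + 2*I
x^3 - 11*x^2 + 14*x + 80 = (x - 8)*(x - 5)*(x + 2)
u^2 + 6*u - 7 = (u - 1)*(u + 7)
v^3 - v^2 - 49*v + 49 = (v - 7)*(v - 1)*(v + 7)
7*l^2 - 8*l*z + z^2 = (-7*l + z)*(-l + z)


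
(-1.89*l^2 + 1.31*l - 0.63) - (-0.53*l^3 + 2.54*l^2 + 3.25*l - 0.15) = 0.53*l^3 - 4.43*l^2 - 1.94*l - 0.48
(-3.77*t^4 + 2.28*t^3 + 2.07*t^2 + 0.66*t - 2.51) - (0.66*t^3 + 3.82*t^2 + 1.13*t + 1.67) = -3.77*t^4 + 1.62*t^3 - 1.75*t^2 - 0.47*t - 4.18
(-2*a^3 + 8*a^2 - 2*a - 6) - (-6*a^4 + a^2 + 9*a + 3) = 6*a^4 - 2*a^3 + 7*a^2 - 11*a - 9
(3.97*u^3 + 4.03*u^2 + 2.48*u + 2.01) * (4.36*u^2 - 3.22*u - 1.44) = 17.3092*u^5 + 4.7874*u^4 - 7.8806*u^3 - 5.0252*u^2 - 10.0434*u - 2.8944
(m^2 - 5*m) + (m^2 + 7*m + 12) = 2*m^2 + 2*m + 12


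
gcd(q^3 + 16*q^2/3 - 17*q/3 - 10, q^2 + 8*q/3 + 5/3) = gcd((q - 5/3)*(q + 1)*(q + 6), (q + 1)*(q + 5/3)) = q + 1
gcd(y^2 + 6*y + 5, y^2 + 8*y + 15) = y + 5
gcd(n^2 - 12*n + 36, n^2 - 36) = n - 6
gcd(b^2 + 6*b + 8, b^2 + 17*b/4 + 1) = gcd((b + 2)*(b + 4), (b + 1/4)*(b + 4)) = b + 4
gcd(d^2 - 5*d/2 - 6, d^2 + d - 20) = d - 4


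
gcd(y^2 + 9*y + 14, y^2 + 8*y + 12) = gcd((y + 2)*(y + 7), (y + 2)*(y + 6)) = y + 2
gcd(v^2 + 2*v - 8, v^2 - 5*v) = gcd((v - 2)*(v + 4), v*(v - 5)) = 1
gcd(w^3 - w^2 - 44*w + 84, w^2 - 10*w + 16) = w - 2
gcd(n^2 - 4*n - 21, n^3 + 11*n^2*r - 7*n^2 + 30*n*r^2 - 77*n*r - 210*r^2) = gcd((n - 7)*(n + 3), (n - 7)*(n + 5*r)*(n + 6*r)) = n - 7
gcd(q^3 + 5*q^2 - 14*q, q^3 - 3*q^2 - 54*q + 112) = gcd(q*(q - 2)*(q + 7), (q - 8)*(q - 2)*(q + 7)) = q^2 + 5*q - 14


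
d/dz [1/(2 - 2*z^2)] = z/(z^2 - 1)^2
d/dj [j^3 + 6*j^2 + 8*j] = 3*j^2 + 12*j + 8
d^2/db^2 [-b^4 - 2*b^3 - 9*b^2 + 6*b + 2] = -12*b^2 - 12*b - 18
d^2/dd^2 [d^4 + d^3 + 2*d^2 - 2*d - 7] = 12*d^2 + 6*d + 4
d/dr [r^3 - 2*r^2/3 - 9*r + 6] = 3*r^2 - 4*r/3 - 9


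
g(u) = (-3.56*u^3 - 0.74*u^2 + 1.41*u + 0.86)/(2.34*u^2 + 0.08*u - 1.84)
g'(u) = (-4.68*u - 0.08)*(-3.56*u^3 - 0.74*u^2 + 1.41*u + 0.86)/(2.34*u^2 + 0.08*u - 1.84)^2 + (-10.68*u^2 - 1.48*u + 1.41)/(2.34*u^2 + 0.08*u - 1.84) = (-8.3304*u^4 - 0.5696*u^3 + 16.2926*u^2 - 1.3016*u - 2.6632)/(5.4756*u^4 + 0.3744*u^3 - 8.6048*u^2 - 0.2944*u + 3.3856)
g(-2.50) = 3.84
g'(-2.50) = -1.35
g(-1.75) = 2.93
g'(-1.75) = -0.95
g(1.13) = -2.93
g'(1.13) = 1.48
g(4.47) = -7.19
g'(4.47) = -1.49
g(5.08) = -8.10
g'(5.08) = -1.50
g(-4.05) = 6.06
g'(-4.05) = -1.47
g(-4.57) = 6.83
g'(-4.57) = -1.49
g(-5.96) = 8.91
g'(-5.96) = -1.50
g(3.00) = -5.02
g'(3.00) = -1.45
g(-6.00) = 8.97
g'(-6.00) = -1.50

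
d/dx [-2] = 0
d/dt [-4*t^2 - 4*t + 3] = -8*t - 4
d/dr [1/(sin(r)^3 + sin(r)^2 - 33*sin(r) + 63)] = -(3*sin(r) + 11)*cos(r)/((sin(r) - 3)^3*(sin(r) + 7)^2)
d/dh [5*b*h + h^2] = 5*b + 2*h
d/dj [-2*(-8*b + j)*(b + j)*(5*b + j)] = 86*b^2 + 8*b*j - 6*j^2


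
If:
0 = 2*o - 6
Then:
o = 3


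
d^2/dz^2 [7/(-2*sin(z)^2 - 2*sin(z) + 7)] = 14*(8*sin(z)^4 + 6*sin(z)^3 + 18*sin(z)^2 - 5*sin(z) - 18)/(2*sin(z) - cos(2*z) - 6)^3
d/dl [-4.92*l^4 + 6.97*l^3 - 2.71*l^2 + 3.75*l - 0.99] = -19.68*l^3 + 20.91*l^2 - 5.42*l + 3.75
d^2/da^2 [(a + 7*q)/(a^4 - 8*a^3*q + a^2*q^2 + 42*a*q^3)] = 2*(a*(a^3 - 8*a^2*q + a*q^2 + 42*q^3)*(-4*a^3 + 24*a^2*q - 2*a*q^2 - 42*q^3 - (a + 7*q)*(6*a^2 - 24*a*q + q^2)) + 4*(a + 7*q)*(2*a^3 - 12*a^2*q + a*q^2 + 21*q^3)^2)/(a^3*(a^3 - 8*a^2*q + a*q^2 + 42*q^3)^3)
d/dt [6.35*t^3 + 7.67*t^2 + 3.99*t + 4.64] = 19.05*t^2 + 15.34*t + 3.99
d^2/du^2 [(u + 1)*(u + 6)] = 2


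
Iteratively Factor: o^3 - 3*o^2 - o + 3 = (o + 1)*(o^2 - 4*o + 3) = (o - 3)*(o + 1)*(o - 1)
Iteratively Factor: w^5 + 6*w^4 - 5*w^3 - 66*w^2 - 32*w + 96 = (w + 4)*(w^4 + 2*w^3 - 13*w^2 - 14*w + 24) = (w + 2)*(w + 4)*(w^3 - 13*w + 12) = (w + 2)*(w + 4)^2*(w^2 - 4*w + 3) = (w - 1)*(w + 2)*(w + 4)^2*(w - 3)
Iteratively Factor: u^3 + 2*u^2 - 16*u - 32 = (u + 2)*(u^2 - 16) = (u + 2)*(u + 4)*(u - 4)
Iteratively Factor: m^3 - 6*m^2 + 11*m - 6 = (m - 3)*(m^2 - 3*m + 2) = (m - 3)*(m - 1)*(m - 2)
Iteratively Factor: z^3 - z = (z - 1)*(z^2 + z) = (z - 1)*(z + 1)*(z)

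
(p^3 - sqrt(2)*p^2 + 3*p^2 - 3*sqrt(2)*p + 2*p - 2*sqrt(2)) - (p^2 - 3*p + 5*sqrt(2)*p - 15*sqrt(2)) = p^3 - sqrt(2)*p^2 + 2*p^2 - 8*sqrt(2)*p + 5*p + 13*sqrt(2)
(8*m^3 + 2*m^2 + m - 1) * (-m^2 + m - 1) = -8*m^5 + 6*m^4 - 7*m^3 - 2*m + 1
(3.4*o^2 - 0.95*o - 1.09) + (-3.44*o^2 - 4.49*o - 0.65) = -0.04*o^2 - 5.44*o - 1.74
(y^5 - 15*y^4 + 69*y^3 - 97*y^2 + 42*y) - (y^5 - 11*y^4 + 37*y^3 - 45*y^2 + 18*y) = -4*y^4 + 32*y^3 - 52*y^2 + 24*y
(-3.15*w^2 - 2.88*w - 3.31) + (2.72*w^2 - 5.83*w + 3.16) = -0.43*w^2 - 8.71*w - 0.15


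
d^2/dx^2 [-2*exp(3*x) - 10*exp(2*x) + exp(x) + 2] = (-18*exp(2*x) - 40*exp(x) + 1)*exp(x)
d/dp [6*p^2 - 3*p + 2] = 12*p - 3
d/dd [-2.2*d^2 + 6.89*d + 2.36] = 6.89 - 4.4*d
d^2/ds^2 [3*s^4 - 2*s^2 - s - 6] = 36*s^2 - 4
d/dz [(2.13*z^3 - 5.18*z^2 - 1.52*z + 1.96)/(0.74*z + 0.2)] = (3.1524*z^3 - 2.5552*z^2 - 2.072*z - 1.7544)/(0.5476*z^2 + 0.296*z + 0.04)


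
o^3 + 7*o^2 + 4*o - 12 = (o - 1)*(o + 2)*(o + 6)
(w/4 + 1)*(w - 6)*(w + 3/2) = w^3/4 - w^2/8 - 27*w/4 - 9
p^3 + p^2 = p^2*(p + 1)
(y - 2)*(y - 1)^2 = y^3 - 4*y^2 + 5*y - 2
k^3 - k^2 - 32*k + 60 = (k - 5)*(k - 2)*(k + 6)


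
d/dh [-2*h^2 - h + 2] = -4*h - 1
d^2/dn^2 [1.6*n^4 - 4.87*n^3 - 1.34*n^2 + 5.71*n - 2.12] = 19.2*n^2 - 29.22*n - 2.68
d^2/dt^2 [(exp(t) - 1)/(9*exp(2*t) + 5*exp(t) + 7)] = (81*exp(4*t) - 369*exp(3*t) - 513*exp(2*t) + 192*exp(t) + 84)*exp(t)/(729*exp(6*t) + 1215*exp(5*t) + 2376*exp(4*t) + 2015*exp(3*t) + 1848*exp(2*t) + 735*exp(t) + 343)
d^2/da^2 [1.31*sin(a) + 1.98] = -1.31*sin(a)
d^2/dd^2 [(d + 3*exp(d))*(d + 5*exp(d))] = 8*d*exp(d) + 60*exp(2*d) + 16*exp(d) + 2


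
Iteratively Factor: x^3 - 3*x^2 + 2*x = (x - 2)*(x^2 - x) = x*(x - 2)*(x - 1)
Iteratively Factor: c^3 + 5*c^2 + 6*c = (c + 3)*(c^2 + 2*c) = c*(c + 3)*(c + 2)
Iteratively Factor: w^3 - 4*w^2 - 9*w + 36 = (w + 3)*(w^2 - 7*w + 12) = (w - 4)*(w + 3)*(w - 3)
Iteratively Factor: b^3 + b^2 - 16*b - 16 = (b + 4)*(b^2 - 3*b - 4) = (b - 4)*(b + 4)*(b + 1)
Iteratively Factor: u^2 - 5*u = (u - 5)*(u)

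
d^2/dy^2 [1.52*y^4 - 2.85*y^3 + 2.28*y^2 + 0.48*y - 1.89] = 18.24*y^2 - 17.1*y + 4.56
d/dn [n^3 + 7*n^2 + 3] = n*(3*n + 14)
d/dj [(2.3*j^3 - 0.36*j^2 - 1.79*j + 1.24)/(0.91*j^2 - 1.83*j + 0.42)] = (2.093*j^4 - 8.418*j^3 + 5.1857*j^2 - 2.5592*j + 1.5174)/(0.8281*j^4 - 3.3306*j^3 + 4.1133*j^2 - 1.5372*j + 0.1764)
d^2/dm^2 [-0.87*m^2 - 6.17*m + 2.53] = -1.74000000000000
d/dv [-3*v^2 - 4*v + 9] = -6*v - 4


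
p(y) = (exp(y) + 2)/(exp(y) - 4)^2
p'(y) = exp(y)/(exp(y) - 4)^2 - 2*(exp(y) + 2)*exp(y)/(exp(y) - 4)^3 = (-exp(y) - 8)*exp(y)/(exp(y) - 4)^3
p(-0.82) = 0.19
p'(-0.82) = 0.08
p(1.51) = 23.52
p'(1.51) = -388.02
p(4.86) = 0.01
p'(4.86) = -0.01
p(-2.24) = 0.14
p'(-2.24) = 0.01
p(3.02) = 0.08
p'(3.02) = -0.13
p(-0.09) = 0.31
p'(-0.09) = 0.28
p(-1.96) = 0.14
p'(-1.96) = 0.02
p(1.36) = 547.17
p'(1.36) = 41435.48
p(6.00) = 0.00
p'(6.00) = 0.00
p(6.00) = 0.00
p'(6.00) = 0.00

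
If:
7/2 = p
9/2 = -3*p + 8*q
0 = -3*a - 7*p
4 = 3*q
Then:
No Solution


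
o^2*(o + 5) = o^3 + 5*o^2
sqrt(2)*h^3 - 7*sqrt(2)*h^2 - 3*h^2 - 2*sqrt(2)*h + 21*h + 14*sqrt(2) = (h - 7)*(h - 2*sqrt(2))*(sqrt(2)*h + 1)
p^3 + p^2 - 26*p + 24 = (p - 4)*(p - 1)*(p + 6)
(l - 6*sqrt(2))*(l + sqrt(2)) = l^2 - 5*sqrt(2)*l - 12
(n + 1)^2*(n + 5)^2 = n^4 + 12*n^3 + 46*n^2 + 60*n + 25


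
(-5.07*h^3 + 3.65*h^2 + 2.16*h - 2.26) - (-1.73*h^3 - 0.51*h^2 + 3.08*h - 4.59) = -3.34*h^3 + 4.16*h^2 - 0.92*h + 2.33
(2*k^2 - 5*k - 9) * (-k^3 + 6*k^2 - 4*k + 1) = -2*k^5 + 17*k^4 - 29*k^3 - 32*k^2 + 31*k - 9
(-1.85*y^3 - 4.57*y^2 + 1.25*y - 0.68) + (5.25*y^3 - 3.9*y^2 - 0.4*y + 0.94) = 3.4*y^3 - 8.47*y^2 + 0.85*y + 0.26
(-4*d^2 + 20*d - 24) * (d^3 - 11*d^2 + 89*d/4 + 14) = -4*d^5 + 64*d^4 - 333*d^3 + 653*d^2 - 254*d - 336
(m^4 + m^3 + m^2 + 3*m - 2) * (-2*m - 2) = -2*m^5 - 4*m^4 - 4*m^3 - 8*m^2 - 2*m + 4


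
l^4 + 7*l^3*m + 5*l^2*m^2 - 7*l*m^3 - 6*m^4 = (l - m)*(l + m)^2*(l + 6*m)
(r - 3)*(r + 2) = r^2 - r - 6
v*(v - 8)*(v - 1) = v^3 - 9*v^2 + 8*v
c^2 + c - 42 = (c - 6)*(c + 7)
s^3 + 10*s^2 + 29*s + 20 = (s + 1)*(s + 4)*(s + 5)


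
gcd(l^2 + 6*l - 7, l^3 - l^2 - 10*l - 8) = 1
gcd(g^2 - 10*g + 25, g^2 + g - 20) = 1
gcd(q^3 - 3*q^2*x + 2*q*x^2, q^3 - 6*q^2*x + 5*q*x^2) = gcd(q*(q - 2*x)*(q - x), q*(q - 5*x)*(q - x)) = -q^2 + q*x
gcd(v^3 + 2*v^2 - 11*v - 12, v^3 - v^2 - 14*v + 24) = v^2 + v - 12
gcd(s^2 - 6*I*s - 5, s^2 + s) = 1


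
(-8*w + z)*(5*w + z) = -40*w^2 - 3*w*z + z^2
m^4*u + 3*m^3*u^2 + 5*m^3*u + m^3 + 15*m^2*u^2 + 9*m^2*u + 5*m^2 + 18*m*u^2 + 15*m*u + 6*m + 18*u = (m + 2)*(m + 3)*(m + 3*u)*(m*u + 1)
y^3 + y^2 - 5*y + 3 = (y - 1)^2*(y + 3)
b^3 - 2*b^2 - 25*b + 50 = (b - 5)*(b - 2)*(b + 5)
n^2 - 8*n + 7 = (n - 7)*(n - 1)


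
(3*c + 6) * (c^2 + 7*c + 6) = 3*c^3 + 27*c^2 + 60*c + 36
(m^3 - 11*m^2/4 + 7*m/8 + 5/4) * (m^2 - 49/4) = m^5 - 11*m^4/4 - 91*m^3/8 + 559*m^2/16 - 343*m/32 - 245/16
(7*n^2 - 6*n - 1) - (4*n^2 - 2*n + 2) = 3*n^2 - 4*n - 3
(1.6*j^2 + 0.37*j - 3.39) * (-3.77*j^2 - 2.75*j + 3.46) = -6.032*j^4 - 5.7949*j^3 + 17.2988*j^2 + 10.6027*j - 11.7294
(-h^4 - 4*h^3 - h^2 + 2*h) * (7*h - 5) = -7*h^5 - 23*h^4 + 13*h^3 + 19*h^2 - 10*h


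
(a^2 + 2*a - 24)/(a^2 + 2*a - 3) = (a^2 + 2*a - 24)/(a^2 + 2*a - 3)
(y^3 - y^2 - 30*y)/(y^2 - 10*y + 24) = y*(y + 5)/(y - 4)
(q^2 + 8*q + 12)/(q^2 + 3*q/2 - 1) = 2*(q + 6)/(2*q - 1)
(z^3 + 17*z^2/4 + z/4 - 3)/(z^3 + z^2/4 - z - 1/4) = (4*z^2 + 13*z - 12)/(4*z^2 - 3*z - 1)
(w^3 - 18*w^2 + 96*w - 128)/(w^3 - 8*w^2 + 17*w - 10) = (w^2 - 16*w + 64)/(w^2 - 6*w + 5)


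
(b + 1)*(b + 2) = b^2 + 3*b + 2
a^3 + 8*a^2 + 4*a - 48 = (a - 2)*(a + 4)*(a + 6)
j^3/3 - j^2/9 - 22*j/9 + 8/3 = (j/3 + 1)*(j - 2)*(j - 4/3)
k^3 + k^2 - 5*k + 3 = (k - 1)^2*(k + 3)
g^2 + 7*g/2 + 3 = (g + 3/2)*(g + 2)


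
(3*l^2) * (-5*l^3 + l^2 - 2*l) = -15*l^5 + 3*l^4 - 6*l^3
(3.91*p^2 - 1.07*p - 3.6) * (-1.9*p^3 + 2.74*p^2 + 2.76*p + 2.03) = -7.429*p^5 + 12.7464*p^4 + 14.6998*p^3 - 4.8799*p^2 - 12.1081*p - 7.308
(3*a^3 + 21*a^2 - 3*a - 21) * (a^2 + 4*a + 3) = 3*a^5 + 33*a^4 + 90*a^3 + 30*a^2 - 93*a - 63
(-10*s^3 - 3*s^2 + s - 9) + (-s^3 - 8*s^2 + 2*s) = -11*s^3 - 11*s^2 + 3*s - 9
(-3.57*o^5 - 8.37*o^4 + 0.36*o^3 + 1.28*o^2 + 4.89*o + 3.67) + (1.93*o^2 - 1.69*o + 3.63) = -3.57*o^5 - 8.37*o^4 + 0.36*o^3 + 3.21*o^2 + 3.2*o + 7.3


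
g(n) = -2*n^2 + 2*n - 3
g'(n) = 2 - 4*n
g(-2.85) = -24.94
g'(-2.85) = 13.40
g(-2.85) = -24.94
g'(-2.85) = 13.40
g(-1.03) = -7.18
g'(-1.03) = 6.12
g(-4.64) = -55.34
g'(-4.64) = 20.56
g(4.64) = -36.78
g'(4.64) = -16.56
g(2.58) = -11.15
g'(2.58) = -8.32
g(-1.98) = -14.80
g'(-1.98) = 9.92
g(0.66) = -2.55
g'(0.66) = -0.64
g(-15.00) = -483.00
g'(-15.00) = 62.00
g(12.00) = -267.00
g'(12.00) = -46.00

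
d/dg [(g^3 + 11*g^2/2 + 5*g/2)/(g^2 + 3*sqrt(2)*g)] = (2*g^2 + 12*sqrt(2)*g - 5 + 33*sqrt(2))/(2*(g^2 + 6*sqrt(2)*g + 18))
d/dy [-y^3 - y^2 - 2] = y*(-3*y - 2)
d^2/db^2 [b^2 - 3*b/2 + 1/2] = 2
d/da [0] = 0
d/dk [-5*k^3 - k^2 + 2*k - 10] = -15*k^2 - 2*k + 2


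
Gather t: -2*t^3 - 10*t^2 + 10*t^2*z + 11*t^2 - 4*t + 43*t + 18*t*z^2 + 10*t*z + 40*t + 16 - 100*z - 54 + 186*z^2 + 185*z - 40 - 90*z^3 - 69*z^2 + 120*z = -2*t^3 + t^2*(10*z + 1) + t*(18*z^2 + 10*z + 79) - 90*z^3 + 117*z^2 + 205*z - 78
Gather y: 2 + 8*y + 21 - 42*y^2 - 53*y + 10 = -42*y^2 - 45*y + 33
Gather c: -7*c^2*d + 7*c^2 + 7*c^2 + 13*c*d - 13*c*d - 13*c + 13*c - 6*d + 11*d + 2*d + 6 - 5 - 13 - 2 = c^2*(14 - 7*d) + 7*d - 14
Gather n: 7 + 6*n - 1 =6*n + 6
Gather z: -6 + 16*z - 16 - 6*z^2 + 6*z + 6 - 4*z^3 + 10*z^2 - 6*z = -4*z^3 + 4*z^2 + 16*z - 16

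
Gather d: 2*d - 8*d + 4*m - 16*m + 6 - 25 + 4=-6*d - 12*m - 15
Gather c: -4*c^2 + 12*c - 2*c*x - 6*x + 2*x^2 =-4*c^2 + c*(12 - 2*x) + 2*x^2 - 6*x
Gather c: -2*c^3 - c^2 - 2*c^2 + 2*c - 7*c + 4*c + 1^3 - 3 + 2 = -2*c^3 - 3*c^2 - c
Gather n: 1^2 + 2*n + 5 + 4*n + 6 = 6*n + 12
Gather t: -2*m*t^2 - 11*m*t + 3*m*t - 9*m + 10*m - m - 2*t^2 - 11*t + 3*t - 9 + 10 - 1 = t^2*(-2*m - 2) + t*(-8*m - 8)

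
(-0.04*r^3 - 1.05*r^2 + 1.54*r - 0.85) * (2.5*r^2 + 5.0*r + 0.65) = -0.1*r^5 - 2.825*r^4 - 1.426*r^3 + 4.8925*r^2 - 3.249*r - 0.5525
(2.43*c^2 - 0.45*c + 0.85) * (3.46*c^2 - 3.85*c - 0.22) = 8.4078*c^4 - 10.9125*c^3 + 4.1389*c^2 - 3.1735*c - 0.187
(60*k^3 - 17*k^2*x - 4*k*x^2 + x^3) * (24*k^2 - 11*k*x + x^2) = 1440*k^5 - 1068*k^4*x + 151*k^3*x^2 + 51*k^2*x^3 - 15*k*x^4 + x^5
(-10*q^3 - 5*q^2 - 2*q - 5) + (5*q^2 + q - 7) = -10*q^3 - q - 12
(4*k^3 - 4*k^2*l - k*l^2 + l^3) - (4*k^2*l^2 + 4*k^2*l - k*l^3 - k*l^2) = 4*k^3 - 4*k^2*l^2 - 8*k^2*l + k*l^3 + l^3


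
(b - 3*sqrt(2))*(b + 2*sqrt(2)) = b^2 - sqrt(2)*b - 12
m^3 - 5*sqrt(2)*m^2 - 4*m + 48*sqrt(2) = (m - 4*sqrt(2))*(m - 3*sqrt(2))*(m + 2*sqrt(2))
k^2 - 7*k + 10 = (k - 5)*(k - 2)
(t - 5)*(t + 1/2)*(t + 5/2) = t^3 - 2*t^2 - 55*t/4 - 25/4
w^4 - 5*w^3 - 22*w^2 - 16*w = w*(w - 8)*(w + 1)*(w + 2)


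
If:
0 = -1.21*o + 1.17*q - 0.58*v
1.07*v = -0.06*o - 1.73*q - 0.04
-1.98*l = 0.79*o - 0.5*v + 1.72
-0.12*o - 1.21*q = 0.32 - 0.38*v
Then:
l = -0.70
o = -0.27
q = -0.16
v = 0.24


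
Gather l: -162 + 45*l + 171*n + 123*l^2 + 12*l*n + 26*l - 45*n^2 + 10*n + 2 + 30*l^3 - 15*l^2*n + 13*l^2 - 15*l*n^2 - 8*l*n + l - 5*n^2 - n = 30*l^3 + l^2*(136 - 15*n) + l*(-15*n^2 + 4*n + 72) - 50*n^2 + 180*n - 160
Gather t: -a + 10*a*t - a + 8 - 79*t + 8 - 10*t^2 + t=-2*a - 10*t^2 + t*(10*a - 78) + 16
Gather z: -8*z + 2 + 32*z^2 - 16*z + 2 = 32*z^2 - 24*z + 4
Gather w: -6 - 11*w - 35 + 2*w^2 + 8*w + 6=2*w^2 - 3*w - 35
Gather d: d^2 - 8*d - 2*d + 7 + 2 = d^2 - 10*d + 9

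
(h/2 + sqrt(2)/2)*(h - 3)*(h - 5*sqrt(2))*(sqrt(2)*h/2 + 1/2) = sqrt(2)*h^4/4 - 7*h^3/4 - 3*sqrt(2)*h^3/4 - 7*sqrt(2)*h^2/2 + 21*h^2/4 - 5*h/2 + 21*sqrt(2)*h/2 + 15/2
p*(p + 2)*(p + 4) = p^3 + 6*p^2 + 8*p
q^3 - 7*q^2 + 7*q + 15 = (q - 5)*(q - 3)*(q + 1)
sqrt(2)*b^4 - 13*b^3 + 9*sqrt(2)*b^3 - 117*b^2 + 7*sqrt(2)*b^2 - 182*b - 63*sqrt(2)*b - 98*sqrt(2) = (b + 2)*(b + 7)*(b - 7*sqrt(2))*(sqrt(2)*b + 1)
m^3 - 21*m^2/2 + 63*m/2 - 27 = (m - 6)*(m - 3)*(m - 3/2)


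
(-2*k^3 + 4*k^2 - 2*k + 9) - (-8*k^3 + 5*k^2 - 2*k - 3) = 6*k^3 - k^2 + 12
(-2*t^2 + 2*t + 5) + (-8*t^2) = -10*t^2 + 2*t + 5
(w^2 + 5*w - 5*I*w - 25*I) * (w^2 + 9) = w^4 + 5*w^3 - 5*I*w^3 + 9*w^2 - 25*I*w^2 + 45*w - 45*I*w - 225*I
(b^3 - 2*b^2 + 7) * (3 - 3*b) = -3*b^4 + 9*b^3 - 6*b^2 - 21*b + 21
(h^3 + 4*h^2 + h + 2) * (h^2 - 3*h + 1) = h^5 + h^4 - 10*h^3 + 3*h^2 - 5*h + 2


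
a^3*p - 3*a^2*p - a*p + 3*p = (a - 3)*(a - 1)*(a*p + p)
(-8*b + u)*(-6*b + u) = 48*b^2 - 14*b*u + u^2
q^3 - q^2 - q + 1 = (q - 1)^2*(q + 1)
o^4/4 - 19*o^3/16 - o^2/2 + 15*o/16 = o*(o/4 + 1/4)*(o - 5)*(o - 3/4)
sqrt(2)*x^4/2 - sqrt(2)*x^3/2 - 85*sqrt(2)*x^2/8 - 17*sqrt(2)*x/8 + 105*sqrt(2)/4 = (x - 5)*(x - 3/2)*(x + 7/2)*(sqrt(2)*x/2 + sqrt(2))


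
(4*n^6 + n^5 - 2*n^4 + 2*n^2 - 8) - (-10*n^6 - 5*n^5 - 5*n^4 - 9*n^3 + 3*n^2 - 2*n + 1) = 14*n^6 + 6*n^5 + 3*n^4 + 9*n^3 - n^2 + 2*n - 9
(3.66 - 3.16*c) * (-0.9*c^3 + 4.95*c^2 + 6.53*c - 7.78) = 2.844*c^4 - 18.936*c^3 - 2.5178*c^2 + 48.4846*c - 28.4748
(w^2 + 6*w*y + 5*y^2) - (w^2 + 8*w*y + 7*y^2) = -2*w*y - 2*y^2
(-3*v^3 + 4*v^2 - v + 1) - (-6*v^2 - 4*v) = -3*v^3 + 10*v^2 + 3*v + 1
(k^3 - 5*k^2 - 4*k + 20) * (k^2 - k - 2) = k^5 - 6*k^4 - k^3 + 34*k^2 - 12*k - 40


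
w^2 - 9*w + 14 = (w - 7)*(w - 2)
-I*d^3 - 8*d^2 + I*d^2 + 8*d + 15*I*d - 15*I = (d - 5*I)*(d - 3*I)*(-I*d + I)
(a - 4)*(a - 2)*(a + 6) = a^3 - 28*a + 48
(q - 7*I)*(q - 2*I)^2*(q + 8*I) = q^4 - 3*I*q^3 + 56*q^2 - 228*I*q - 224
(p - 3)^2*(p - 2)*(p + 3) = p^4 - 5*p^3 - 3*p^2 + 45*p - 54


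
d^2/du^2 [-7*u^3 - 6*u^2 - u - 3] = -42*u - 12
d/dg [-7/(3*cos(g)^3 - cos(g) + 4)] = 7*(1 - 9*cos(g)^2)*sin(g)/(3*cos(g)^3 - cos(g) + 4)^2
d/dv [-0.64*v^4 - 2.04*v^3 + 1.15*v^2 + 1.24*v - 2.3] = -2.56*v^3 - 6.12*v^2 + 2.3*v + 1.24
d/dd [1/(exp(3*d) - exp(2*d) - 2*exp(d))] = (-3*exp(2*d) + 2*exp(d) + 2)*exp(-d)/(-exp(2*d) + exp(d) + 2)^2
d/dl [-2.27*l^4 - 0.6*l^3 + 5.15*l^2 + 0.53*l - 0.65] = -9.08*l^3 - 1.8*l^2 + 10.3*l + 0.53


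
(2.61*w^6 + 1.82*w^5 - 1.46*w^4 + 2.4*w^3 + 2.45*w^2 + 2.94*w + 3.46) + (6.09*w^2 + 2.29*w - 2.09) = 2.61*w^6 + 1.82*w^5 - 1.46*w^4 + 2.4*w^3 + 8.54*w^2 + 5.23*w + 1.37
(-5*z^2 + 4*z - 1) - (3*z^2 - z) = -8*z^2 + 5*z - 1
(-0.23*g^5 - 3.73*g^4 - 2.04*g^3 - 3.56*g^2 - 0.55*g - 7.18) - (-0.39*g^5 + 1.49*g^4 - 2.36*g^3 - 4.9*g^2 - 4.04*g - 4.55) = 0.16*g^5 - 5.22*g^4 + 0.32*g^3 + 1.34*g^2 + 3.49*g - 2.63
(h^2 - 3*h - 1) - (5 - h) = h^2 - 2*h - 6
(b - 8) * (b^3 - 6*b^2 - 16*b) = b^4 - 14*b^3 + 32*b^2 + 128*b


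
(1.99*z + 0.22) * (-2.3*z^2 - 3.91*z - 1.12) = -4.577*z^3 - 8.2869*z^2 - 3.089*z - 0.2464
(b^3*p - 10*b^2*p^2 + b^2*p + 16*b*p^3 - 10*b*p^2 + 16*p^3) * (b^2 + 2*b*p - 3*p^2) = b^5*p - 8*b^4*p^2 + b^4*p - 7*b^3*p^3 - 8*b^3*p^2 + 62*b^2*p^4 - 7*b^2*p^3 - 48*b*p^5 + 62*b*p^4 - 48*p^5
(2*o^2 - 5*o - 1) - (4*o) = 2*o^2 - 9*o - 1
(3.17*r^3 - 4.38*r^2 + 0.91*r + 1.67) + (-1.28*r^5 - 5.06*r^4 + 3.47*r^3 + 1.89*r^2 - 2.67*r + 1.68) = -1.28*r^5 - 5.06*r^4 + 6.64*r^3 - 2.49*r^2 - 1.76*r + 3.35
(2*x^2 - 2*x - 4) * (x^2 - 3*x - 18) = 2*x^4 - 8*x^3 - 34*x^2 + 48*x + 72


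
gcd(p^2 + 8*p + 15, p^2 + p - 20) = p + 5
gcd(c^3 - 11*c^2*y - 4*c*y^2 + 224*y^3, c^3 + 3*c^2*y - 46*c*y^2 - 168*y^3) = -c^2 + 3*c*y + 28*y^2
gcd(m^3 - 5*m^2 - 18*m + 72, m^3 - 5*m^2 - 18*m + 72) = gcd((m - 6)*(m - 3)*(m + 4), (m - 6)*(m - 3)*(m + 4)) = m^3 - 5*m^2 - 18*m + 72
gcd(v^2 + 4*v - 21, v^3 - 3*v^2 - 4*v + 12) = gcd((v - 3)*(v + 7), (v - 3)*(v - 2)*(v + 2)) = v - 3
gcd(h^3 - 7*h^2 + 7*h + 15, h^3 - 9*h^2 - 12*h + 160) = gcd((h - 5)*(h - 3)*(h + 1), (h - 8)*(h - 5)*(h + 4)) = h - 5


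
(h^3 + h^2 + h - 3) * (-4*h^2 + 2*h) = -4*h^5 - 2*h^4 - 2*h^3 + 14*h^2 - 6*h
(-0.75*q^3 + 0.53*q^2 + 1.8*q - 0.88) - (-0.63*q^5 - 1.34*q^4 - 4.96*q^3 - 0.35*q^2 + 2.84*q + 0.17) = 0.63*q^5 + 1.34*q^4 + 4.21*q^3 + 0.88*q^2 - 1.04*q - 1.05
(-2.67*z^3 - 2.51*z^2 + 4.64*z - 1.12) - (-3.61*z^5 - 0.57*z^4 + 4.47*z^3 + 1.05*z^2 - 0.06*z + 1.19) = 3.61*z^5 + 0.57*z^4 - 7.14*z^3 - 3.56*z^2 + 4.7*z - 2.31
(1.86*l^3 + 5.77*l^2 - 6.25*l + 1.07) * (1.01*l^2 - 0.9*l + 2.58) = 1.8786*l^5 + 4.1537*l^4 - 6.7067*l^3 + 21.5923*l^2 - 17.088*l + 2.7606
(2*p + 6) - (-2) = 2*p + 8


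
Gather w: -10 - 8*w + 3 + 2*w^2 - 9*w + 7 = 2*w^2 - 17*w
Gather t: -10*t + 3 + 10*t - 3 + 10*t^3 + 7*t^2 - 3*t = 10*t^3 + 7*t^2 - 3*t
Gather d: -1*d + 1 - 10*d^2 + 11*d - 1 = -10*d^2 + 10*d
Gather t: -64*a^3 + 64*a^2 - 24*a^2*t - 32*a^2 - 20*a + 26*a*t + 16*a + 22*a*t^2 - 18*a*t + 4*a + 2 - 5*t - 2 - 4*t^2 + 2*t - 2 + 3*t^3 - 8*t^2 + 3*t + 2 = -64*a^3 + 32*a^2 + 3*t^3 + t^2*(22*a - 12) + t*(-24*a^2 + 8*a)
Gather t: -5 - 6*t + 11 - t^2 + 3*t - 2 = -t^2 - 3*t + 4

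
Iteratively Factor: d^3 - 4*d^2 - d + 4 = (d - 4)*(d^2 - 1) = (d - 4)*(d + 1)*(d - 1)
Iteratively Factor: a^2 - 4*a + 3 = (a - 3)*(a - 1)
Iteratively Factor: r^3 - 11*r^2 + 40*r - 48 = (r - 4)*(r^2 - 7*r + 12) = (r - 4)*(r - 3)*(r - 4)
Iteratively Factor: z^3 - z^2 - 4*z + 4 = (z - 2)*(z^2 + z - 2) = (z - 2)*(z - 1)*(z + 2)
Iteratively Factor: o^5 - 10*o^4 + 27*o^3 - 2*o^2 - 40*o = (o + 1)*(o^4 - 11*o^3 + 38*o^2 - 40*o) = (o - 5)*(o + 1)*(o^3 - 6*o^2 + 8*o) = o*(o - 5)*(o + 1)*(o^2 - 6*o + 8) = o*(o - 5)*(o - 4)*(o + 1)*(o - 2)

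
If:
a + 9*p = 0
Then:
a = -9*p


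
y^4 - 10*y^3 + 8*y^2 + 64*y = y*(y - 8)*(y - 4)*(y + 2)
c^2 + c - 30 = (c - 5)*(c + 6)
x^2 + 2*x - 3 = (x - 1)*(x + 3)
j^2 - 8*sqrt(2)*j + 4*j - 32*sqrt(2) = (j + 4)*(j - 8*sqrt(2))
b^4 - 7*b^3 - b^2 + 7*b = b*(b - 7)*(b - 1)*(b + 1)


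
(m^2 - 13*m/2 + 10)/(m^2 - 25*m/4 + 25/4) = 2*(2*m^2 - 13*m + 20)/(4*m^2 - 25*m + 25)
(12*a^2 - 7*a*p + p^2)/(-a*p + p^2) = (-12*a^2 + 7*a*p - p^2)/(p*(a - p))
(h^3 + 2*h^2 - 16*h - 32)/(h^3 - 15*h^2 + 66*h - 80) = (h^3 + 2*h^2 - 16*h - 32)/(h^3 - 15*h^2 + 66*h - 80)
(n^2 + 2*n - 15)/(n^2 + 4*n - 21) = (n + 5)/(n + 7)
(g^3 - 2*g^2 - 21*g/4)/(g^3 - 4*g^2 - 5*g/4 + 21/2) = g/(g - 2)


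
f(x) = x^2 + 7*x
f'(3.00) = 13.00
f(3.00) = 30.00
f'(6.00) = 19.00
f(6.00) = 78.00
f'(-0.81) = 5.38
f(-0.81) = -5.01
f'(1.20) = 9.40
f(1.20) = 9.84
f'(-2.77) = 1.46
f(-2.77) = -11.72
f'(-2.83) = 1.34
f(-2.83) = -11.80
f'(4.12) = 15.24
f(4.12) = 45.81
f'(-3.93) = -0.86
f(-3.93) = -12.07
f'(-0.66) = 5.68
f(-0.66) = -4.18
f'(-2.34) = 2.32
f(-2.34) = -10.90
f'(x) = 2*x + 7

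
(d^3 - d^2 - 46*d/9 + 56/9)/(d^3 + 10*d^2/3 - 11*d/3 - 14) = (d - 4/3)/(d + 3)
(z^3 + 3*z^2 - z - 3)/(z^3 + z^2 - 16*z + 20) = (z^3 + 3*z^2 - z - 3)/(z^3 + z^2 - 16*z + 20)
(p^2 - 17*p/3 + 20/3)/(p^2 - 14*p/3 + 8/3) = (3*p - 5)/(3*p - 2)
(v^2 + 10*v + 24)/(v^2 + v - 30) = (v + 4)/(v - 5)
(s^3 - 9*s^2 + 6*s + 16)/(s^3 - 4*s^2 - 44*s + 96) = (s + 1)/(s + 6)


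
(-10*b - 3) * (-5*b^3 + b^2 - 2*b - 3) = 50*b^4 + 5*b^3 + 17*b^2 + 36*b + 9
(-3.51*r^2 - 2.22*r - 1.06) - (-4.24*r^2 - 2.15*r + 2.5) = 0.73*r^2 - 0.0700000000000003*r - 3.56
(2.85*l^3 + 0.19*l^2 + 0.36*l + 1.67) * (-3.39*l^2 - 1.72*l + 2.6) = -9.6615*l^5 - 5.5461*l^4 + 5.8628*l^3 - 5.7865*l^2 - 1.9364*l + 4.342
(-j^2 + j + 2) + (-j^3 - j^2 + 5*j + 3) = -j^3 - 2*j^2 + 6*j + 5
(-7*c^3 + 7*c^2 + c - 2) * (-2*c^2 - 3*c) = 14*c^5 + 7*c^4 - 23*c^3 + c^2 + 6*c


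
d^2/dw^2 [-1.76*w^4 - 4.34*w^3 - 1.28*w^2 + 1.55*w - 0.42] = -21.12*w^2 - 26.04*w - 2.56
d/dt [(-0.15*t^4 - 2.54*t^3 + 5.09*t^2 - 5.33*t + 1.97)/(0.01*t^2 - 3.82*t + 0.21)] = (-0.003*t^5 + 1.6936*t^4 + 19.2796*t^3 - 20.9907*t^2 + 2.0984*t + 6.4061)/(0.0001*t^4 - 0.0764*t^3 + 14.5966*t^2 - 1.6044*t + 0.0441)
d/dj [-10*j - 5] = -10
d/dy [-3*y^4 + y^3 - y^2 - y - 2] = -12*y^3 + 3*y^2 - 2*y - 1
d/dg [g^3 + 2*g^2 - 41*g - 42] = 3*g^2 + 4*g - 41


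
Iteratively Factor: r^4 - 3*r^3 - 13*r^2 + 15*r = (r + 3)*(r^3 - 6*r^2 + 5*r) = (r - 5)*(r + 3)*(r^2 - r) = (r - 5)*(r - 1)*(r + 3)*(r)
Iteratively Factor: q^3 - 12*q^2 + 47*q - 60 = (q - 5)*(q^2 - 7*q + 12) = (q - 5)*(q - 4)*(q - 3)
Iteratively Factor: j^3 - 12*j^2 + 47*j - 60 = (j - 4)*(j^2 - 8*j + 15) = (j - 5)*(j - 4)*(j - 3)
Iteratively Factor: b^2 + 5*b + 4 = (b + 4)*(b + 1)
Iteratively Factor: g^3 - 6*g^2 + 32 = (g - 4)*(g^2 - 2*g - 8) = (g - 4)^2*(g + 2)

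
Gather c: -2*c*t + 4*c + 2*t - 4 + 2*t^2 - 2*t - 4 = c*(4 - 2*t) + 2*t^2 - 8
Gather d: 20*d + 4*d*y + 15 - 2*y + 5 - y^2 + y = d*(4*y + 20) - y^2 - y + 20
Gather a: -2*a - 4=-2*a - 4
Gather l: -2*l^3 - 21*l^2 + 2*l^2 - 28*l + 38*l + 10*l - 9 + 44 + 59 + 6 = -2*l^3 - 19*l^2 + 20*l + 100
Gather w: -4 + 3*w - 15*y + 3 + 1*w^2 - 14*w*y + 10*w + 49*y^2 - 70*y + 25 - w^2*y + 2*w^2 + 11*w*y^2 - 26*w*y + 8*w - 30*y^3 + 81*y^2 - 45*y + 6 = w^2*(3 - y) + w*(11*y^2 - 40*y + 21) - 30*y^3 + 130*y^2 - 130*y + 30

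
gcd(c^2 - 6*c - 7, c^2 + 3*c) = 1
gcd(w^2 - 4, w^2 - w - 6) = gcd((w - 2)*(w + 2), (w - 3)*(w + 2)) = w + 2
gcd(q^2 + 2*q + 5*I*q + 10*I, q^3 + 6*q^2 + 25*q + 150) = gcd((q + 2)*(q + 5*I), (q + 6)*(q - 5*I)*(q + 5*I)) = q + 5*I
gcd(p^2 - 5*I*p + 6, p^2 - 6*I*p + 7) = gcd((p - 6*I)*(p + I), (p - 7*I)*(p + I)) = p + I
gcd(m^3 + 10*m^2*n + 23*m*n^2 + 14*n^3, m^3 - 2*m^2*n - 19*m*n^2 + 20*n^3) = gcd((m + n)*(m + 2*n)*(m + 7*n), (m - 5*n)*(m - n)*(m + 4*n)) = 1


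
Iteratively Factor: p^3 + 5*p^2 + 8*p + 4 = (p + 2)*(p^2 + 3*p + 2) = (p + 1)*(p + 2)*(p + 2)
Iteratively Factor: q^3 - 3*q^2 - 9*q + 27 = (q + 3)*(q^2 - 6*q + 9) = (q - 3)*(q + 3)*(q - 3)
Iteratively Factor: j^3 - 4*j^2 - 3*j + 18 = (j + 2)*(j^2 - 6*j + 9) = (j - 3)*(j + 2)*(j - 3)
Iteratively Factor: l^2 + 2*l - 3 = (l + 3)*(l - 1)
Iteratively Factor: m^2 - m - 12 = (m - 4)*(m + 3)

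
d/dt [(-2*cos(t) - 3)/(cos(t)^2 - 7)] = 2*(sin(t)^2 - 3*cos(t) - 8)*sin(t)/(cos(t)^2 - 7)^2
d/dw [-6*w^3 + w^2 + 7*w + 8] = -18*w^2 + 2*w + 7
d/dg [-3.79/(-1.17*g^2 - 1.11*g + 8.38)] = (-8.8686*g - 4.2069)/(1.17*g^2 + 1.11*g - 8.38)^2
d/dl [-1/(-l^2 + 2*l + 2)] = 2*(1 - l)/(-l^2 + 2*l + 2)^2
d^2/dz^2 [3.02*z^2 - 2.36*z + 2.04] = 6.04000000000000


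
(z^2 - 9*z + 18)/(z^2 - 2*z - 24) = (z - 3)/(z + 4)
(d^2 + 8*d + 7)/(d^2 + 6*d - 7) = (d + 1)/(d - 1)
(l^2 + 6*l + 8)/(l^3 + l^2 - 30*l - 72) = (l + 2)/(l^2 - 3*l - 18)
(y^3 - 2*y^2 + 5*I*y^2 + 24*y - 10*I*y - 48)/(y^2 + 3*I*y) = (y^3 + y^2*(-2 + 5*I) + 2*y*(12 - 5*I) - 48)/(y*(y + 3*I))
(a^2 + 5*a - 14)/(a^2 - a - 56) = (a - 2)/(a - 8)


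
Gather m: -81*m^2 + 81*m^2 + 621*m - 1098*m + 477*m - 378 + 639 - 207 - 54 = 0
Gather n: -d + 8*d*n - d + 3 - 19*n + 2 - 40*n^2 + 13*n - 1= -2*d - 40*n^2 + n*(8*d - 6) + 4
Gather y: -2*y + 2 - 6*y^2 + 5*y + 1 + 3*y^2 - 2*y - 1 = -3*y^2 + y + 2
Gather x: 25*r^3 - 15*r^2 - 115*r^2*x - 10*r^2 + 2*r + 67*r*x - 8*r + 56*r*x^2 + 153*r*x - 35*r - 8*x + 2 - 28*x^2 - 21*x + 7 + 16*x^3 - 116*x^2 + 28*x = 25*r^3 - 25*r^2 - 41*r + 16*x^3 + x^2*(56*r - 144) + x*(-115*r^2 + 220*r - 1) + 9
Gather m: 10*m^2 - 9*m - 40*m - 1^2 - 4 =10*m^2 - 49*m - 5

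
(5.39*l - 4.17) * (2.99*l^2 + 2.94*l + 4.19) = 16.1161*l^3 + 3.3783*l^2 + 10.3243*l - 17.4723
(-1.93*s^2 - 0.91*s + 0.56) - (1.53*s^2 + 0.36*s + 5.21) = -3.46*s^2 - 1.27*s - 4.65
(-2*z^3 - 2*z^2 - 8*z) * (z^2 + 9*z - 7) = -2*z^5 - 20*z^4 - 12*z^3 - 58*z^2 + 56*z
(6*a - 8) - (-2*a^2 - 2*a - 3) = 2*a^2 + 8*a - 5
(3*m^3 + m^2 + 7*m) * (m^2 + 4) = 3*m^5 + m^4 + 19*m^3 + 4*m^2 + 28*m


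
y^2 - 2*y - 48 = (y - 8)*(y + 6)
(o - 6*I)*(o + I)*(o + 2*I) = o^3 - 3*I*o^2 + 16*o + 12*I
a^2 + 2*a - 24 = (a - 4)*(a + 6)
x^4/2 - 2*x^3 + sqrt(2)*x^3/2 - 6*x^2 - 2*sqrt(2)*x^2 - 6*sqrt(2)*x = x*(x/2 + sqrt(2)/2)*(x - 6)*(x + 2)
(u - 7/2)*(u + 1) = u^2 - 5*u/2 - 7/2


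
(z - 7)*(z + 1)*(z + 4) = z^3 - 2*z^2 - 31*z - 28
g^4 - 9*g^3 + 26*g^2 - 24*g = g*(g - 4)*(g - 3)*(g - 2)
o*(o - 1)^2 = o^3 - 2*o^2 + o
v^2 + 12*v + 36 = (v + 6)^2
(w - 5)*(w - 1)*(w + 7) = w^3 + w^2 - 37*w + 35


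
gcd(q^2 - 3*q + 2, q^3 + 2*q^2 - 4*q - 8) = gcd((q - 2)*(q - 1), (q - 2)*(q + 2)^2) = q - 2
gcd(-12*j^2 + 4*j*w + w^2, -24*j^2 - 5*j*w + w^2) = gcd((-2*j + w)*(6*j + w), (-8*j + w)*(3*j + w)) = 1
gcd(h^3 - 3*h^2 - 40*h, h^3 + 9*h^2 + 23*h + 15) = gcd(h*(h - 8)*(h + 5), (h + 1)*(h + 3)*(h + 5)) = h + 5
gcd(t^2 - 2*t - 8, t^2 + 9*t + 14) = t + 2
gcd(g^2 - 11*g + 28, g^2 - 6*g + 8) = g - 4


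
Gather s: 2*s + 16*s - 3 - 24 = 18*s - 27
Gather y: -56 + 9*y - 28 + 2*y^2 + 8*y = 2*y^2 + 17*y - 84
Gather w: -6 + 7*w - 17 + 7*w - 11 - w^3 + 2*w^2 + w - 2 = -w^3 + 2*w^2 + 15*w - 36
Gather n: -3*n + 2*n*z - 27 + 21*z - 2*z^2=n*(2*z - 3) - 2*z^2 + 21*z - 27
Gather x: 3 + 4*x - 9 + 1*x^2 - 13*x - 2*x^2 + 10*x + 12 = -x^2 + x + 6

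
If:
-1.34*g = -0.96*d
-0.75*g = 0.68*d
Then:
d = 0.00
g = 0.00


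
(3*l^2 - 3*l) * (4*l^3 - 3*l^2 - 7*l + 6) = 12*l^5 - 21*l^4 - 12*l^3 + 39*l^2 - 18*l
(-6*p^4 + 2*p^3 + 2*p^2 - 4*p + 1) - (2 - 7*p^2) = -6*p^4 + 2*p^3 + 9*p^2 - 4*p - 1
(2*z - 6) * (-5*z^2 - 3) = -10*z^3 + 30*z^2 - 6*z + 18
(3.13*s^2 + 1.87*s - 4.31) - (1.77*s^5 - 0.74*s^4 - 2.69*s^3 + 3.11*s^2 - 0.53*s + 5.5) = -1.77*s^5 + 0.74*s^4 + 2.69*s^3 + 0.02*s^2 + 2.4*s - 9.81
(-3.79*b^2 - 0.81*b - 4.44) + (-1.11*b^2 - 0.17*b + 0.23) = -4.9*b^2 - 0.98*b - 4.21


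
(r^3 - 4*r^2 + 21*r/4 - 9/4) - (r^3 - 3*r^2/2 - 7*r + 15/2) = -5*r^2/2 + 49*r/4 - 39/4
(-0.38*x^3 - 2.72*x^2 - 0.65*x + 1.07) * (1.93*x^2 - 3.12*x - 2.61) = -0.7334*x^5 - 4.064*x^4 + 8.2237*x^3 + 11.1923*x^2 - 1.6419*x - 2.7927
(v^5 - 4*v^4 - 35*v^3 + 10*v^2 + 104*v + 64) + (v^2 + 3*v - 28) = v^5 - 4*v^4 - 35*v^3 + 11*v^2 + 107*v + 36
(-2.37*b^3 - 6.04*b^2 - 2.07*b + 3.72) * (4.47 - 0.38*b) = 0.9006*b^4 - 8.2987*b^3 - 26.2122*b^2 - 10.6665*b + 16.6284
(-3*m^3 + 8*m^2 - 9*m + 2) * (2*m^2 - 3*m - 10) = -6*m^5 + 25*m^4 - 12*m^3 - 49*m^2 + 84*m - 20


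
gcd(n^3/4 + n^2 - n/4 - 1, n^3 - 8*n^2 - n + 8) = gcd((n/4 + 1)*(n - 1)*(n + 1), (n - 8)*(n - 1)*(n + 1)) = n^2 - 1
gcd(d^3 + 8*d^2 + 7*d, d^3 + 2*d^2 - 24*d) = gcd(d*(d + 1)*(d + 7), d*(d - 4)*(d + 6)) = d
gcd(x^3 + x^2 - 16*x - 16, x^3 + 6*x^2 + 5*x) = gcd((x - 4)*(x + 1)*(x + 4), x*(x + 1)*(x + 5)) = x + 1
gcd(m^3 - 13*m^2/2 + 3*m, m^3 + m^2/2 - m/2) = m^2 - m/2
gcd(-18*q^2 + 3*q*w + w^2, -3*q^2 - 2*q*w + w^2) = 3*q - w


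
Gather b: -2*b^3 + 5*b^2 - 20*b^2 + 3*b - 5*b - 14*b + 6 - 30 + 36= -2*b^3 - 15*b^2 - 16*b + 12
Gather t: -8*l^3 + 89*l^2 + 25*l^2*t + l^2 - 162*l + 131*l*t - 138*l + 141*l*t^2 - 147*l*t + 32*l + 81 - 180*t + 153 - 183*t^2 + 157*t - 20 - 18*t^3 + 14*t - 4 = -8*l^3 + 90*l^2 - 268*l - 18*t^3 + t^2*(141*l - 183) + t*(25*l^2 - 16*l - 9) + 210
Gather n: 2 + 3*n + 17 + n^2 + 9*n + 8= n^2 + 12*n + 27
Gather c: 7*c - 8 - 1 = 7*c - 9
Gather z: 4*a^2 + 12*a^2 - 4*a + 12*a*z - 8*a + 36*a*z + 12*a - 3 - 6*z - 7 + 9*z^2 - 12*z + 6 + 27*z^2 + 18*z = 16*a^2 + 48*a*z + 36*z^2 - 4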